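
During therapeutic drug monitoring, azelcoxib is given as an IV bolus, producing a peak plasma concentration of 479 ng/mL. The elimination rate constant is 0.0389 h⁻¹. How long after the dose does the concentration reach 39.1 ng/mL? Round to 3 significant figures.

C(t) = C₀ e^(−kt)  ⇒  t = ln(C₀/C) / k
t = ln(479/39.1) / 0.03890 = 2.506 / 0.03890 ≈ 64.4 hours

64.4 hours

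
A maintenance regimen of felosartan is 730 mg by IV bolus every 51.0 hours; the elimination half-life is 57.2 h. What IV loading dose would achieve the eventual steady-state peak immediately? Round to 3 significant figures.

1580 mg

k = ln 2 / 57.2 = 0.01212 h⁻¹
Accumulation ratio R = 1 / (1 − e^(−kτ)) = 1 / (1 − e^(−0.01212×51.0)) = 1 / (1 − 0.5390) = 2.169
Loading dose = maintenance dose × R = 730 × 2.169 ≈ 1580 mg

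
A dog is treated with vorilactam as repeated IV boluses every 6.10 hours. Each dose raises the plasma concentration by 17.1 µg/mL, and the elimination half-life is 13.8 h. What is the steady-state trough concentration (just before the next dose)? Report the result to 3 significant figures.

k = ln 2 / 13.8 = 0.05023 h⁻¹
Fraction remaining after one interval: e^(−kτ) = e^(−0.05023 × 6.10) = 0.7361
R = 1 / (1 − 0.7361) = 3.789
Css,max = 17.1 × 3.789 = 64.80 µg/mL
Css,min = Css,max × e^(−kτ) = 64.80 × 0.7361 ≈ 47.7 µg/mL

47.7 µg/mL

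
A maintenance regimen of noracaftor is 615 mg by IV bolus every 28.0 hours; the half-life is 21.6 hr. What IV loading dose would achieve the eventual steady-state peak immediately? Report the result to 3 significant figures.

k = ln 2 / 21.6 = 0.03209 hr⁻¹
Accumulation ratio R = 1 / (1 − e^(−kτ)) = 1 / (1 − e^(−0.03209×28.0)) = 1 / (1 − 0.4072) = 1.687
Loading dose = maintenance dose × R = 615 × 1.687 ≈ 1040 mg

1040 mg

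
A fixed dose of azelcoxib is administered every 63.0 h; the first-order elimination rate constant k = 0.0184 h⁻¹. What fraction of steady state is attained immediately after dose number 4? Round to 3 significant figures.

f_n = 1 − e^(−nkτ) = 1 − e^(−4 × 0.01840 × 63.0) = 1 − e^(−4.637) = 1 − 0.009689 ≈ 0.990

0.990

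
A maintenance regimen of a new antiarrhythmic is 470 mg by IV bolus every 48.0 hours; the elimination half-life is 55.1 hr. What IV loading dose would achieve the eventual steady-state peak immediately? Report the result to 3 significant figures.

1040 mg

k = ln 2 / 55.1 = 0.01258 hr⁻¹
Accumulation ratio R = 1 / (1 − e^(−kτ)) = 1 / (1 − e^(−0.01258×48.0)) = 1 / (1 − 0.5467) = 2.206
Loading dose = maintenance dose × R = 470 × 2.206 ≈ 1040 mg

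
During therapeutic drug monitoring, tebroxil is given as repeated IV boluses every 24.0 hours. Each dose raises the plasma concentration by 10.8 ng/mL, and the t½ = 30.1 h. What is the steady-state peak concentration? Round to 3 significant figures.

k = ln 2 / 30.1 = 0.02303 h⁻¹
Fraction remaining after one interval: e^(−kτ) = e^(−0.02303 × 24.0) = 0.5754
R = 1 / (1 − 0.5754) = 2.355
Css,max = 10.8 × 2.355 ≈ 25.4 ng/mL

25.4 ng/mL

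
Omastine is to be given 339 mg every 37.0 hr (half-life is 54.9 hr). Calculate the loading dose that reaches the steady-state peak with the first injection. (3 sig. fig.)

908 mg

k = ln 2 / 54.9 = 0.01263 hr⁻¹
Accumulation ratio R = 1 / (1 − e^(−kτ)) = 1 / (1 − e^(−0.01263×37.0)) = 1 / (1 − 0.6268) = 2.679
Loading dose = maintenance dose × R = 339 × 2.679 ≈ 908 mg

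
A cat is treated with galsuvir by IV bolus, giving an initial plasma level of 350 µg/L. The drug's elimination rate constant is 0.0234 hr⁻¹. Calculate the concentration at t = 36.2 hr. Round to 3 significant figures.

150 µg/L

C(t) = C₀ e^(−kt) = 350 × e^(−0.02340 × 36.2) = 350 × e^(−0.8471) = 350 × 0.4287 ≈ 150 µg/L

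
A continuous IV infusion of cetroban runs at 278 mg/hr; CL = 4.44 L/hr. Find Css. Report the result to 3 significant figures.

Css = infusion rate / CL = 278 / 4.44 ≈ 62.6 mg/L

62.6 mg/L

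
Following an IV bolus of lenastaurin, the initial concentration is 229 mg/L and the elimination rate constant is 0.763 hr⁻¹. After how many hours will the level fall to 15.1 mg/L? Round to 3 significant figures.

3.56 hours

C(t) = C₀ e^(−kt)  ⇒  t = ln(C₀/C) / k
t = ln(229/15.1) / 0.7630 = 2.719 / 0.7630 ≈ 3.56 hours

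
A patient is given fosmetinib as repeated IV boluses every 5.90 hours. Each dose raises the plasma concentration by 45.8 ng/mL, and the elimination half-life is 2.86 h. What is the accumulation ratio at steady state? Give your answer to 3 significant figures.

1.31

k = ln 2 / 2.86 = 0.2424 h⁻¹
Fraction remaining after one interval: e^(−kτ) = e^(−0.2424 × 5.90) = 0.2393
R = 1 / (1 − 0.2393) = 1 / 0.7607 ≈ 1.31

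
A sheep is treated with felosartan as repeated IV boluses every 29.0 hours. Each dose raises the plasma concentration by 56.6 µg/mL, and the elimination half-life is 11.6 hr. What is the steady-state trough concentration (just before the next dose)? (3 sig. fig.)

12.2 µg/mL

k = ln 2 / 11.6 = 0.05975 hr⁻¹
Fraction remaining after one interval: e^(−kτ) = e^(−0.05975 × 29.0) = 0.1768
R = 1 / (1 − 0.1768) = 1.215
Css,max = 56.6 × 1.215 = 68.75 µg/mL
Css,min = Css,max × e^(−kτ) = 68.75 × 0.1768 ≈ 12.2 µg/mL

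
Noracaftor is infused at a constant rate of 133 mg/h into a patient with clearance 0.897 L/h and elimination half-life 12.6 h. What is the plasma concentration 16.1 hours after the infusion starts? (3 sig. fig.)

87.1 mg/L

Css = rate / CL = 133 / 0.897 = 148.3 mg/L
k = ln 2 / 12.6 = 0.05501 h⁻¹
C(t) = Css (1 − e^(−kt)) = 148.3 × (1 − e^(−0.8857)) = 148.3 × 0.5876 ≈ 87.1 mg/L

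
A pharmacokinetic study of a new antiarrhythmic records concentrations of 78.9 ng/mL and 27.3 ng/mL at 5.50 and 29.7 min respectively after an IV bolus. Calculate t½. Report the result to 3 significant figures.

k = ln(C₁/C₂) / (t₂ − t₁) = ln(78.9/27.3) / (29.7 − 5.50)
  = 1.061 / 24.20 = 0.04386 min⁻¹
t½ = ln 2 / k = ln 2 / 0.04386 ≈ 15.8 minutes

15.8 minutes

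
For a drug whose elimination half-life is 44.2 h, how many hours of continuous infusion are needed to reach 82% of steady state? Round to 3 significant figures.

109 hours

k = ln 2 / 44.2 = 0.01568 h⁻¹
f = 1 − e^(−kt)  ⇒  t = −ln(1 − f) / k
t = −ln(1 − 0.82) / 0.01568 = 1.715 / 0.01568 ≈ 109 hours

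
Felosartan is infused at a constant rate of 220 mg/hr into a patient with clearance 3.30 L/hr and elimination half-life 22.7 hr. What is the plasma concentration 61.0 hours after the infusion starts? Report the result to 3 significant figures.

56.3 mg/L

Css = rate / CL = 220 / 3.30 = 66.67 mg/L
k = ln 2 / 22.7 = 0.03054 hr⁻¹
C(t) = Css (1 − e^(−kt)) = 66.67 × (1 − e^(−1.863)) = 66.67 × 0.8447 ≈ 56.3 mg/L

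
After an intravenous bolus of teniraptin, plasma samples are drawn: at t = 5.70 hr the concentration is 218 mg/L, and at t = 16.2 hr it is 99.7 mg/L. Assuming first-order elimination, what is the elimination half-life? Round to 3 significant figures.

k = ln(C₁/C₂) / (t₂ − t₁) = ln(218/99.7) / (16.2 − 5.70)
  = 0.7823 / 10.50 = 0.07451 hr⁻¹
t½ = ln 2 / k = ln 2 / 0.07451 ≈ 9.30 hours

9.30 hours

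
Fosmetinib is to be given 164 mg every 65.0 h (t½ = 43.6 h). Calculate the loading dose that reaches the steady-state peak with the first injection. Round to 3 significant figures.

255 mg

k = ln 2 / 43.6 = 0.01590 h⁻¹
Accumulation ratio R = 1 / (1 − e^(−kτ)) = 1 / (1 − e^(−0.01590×65.0)) = 1 / (1 − 0.3558) = 1.552
Loading dose = maintenance dose × R = 164 × 1.552 ≈ 255 mg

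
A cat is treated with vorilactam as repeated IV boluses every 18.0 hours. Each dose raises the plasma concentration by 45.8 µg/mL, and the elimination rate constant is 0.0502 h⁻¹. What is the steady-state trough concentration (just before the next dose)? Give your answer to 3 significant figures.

31.2 µg/mL

Fraction remaining after one interval: e^(−kτ) = e^(−0.05020 × 18.0) = 0.4051
R = 1 / (1 − 0.4051) = 1.681
Css,max = 45.8 × 1.681 = 76.99 µg/mL
Css,min = Css,max × e^(−kτ) = 76.99 × 0.4051 ≈ 31.2 µg/mL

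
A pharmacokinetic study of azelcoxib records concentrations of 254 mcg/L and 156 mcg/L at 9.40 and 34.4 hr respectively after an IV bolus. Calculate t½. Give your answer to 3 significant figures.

k = ln(C₁/C₂) / (t₂ − t₁) = ln(254/156) / (34.4 − 9.40)
  = 0.4875 / 25.00 = 0.01950 hr⁻¹
t½ = ln 2 / k = ln 2 / 0.01950 ≈ 35.5 hours

35.5 hours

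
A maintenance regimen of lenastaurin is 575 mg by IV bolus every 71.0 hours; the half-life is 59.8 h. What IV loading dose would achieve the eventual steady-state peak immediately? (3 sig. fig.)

1030 mg

k = ln 2 / 59.8 = 0.01159 h⁻¹
Accumulation ratio R = 1 / (1 − e^(−kτ)) = 1 / (1 − e^(−0.01159×71.0)) = 1 / (1 − 0.4391) = 1.783
Loading dose = maintenance dose × R = 575 × 1.783 ≈ 1030 mg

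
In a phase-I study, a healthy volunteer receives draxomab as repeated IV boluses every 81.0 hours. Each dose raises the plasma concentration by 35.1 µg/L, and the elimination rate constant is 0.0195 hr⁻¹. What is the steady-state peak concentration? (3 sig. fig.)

44.2 µg/L

Fraction remaining after one interval: e^(−kτ) = e^(−0.01950 × 81.0) = 0.2061
R = 1 / (1 − 0.2061) = 1.260
Css,max = 35.1 × 1.260 ≈ 44.2 µg/L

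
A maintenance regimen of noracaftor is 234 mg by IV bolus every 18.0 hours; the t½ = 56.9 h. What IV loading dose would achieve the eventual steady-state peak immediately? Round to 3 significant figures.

1190 mg

k = ln 2 / 56.9 = 0.01218 h⁻¹
Accumulation ratio R = 1 / (1 − e^(−kτ)) = 1 / (1 − e^(−0.01218×18.0)) = 1 / (1 − 0.8031) = 5.079
Loading dose = maintenance dose × R = 234 × 5.079 ≈ 1190 mg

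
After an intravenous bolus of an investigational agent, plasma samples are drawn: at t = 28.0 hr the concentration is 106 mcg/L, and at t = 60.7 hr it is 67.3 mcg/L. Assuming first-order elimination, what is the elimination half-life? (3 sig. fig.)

49.9 hours

k = ln(C₁/C₂) / (t₂ − t₁) = ln(106/67.3) / (60.7 − 28.0)
  = 0.4543 / 32.70 = 0.01389 hr⁻¹
t½ = ln 2 / k = ln 2 / 0.01389 ≈ 49.9 hours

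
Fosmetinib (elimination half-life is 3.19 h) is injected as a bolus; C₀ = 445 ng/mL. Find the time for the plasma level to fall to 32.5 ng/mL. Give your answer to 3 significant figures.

12.0 hours

k = ln 2 / 3.19 = 0.2173 h⁻¹
C(t) = C₀ e^(−kt)  ⇒  t = ln(C₀/C) / k
t = ln(445/32.5) / 0.2173 = 2.617 / 0.2173 ≈ 12.0 hours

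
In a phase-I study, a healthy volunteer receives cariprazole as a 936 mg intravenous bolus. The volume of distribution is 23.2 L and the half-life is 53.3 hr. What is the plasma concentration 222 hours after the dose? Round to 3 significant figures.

C₀ = dose / V = 936 / 23.2 = 40.34 mg/L
k = ln 2 / 53.3 = 0.01300 hr⁻¹
C(t) = C₀ e^(−kt) = 40.34 × e^(−0.01300 × 222) = 40.34 × e^(−2.887) = 40.34 × 0.05574 ≈ 2.25 mg/L

2.25 mg/L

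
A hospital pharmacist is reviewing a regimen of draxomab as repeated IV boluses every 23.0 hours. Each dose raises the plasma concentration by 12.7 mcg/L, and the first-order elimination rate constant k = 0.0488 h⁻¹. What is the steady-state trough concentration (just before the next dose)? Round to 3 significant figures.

Fraction remaining after one interval: e^(−kτ) = e^(−0.04880 × 23.0) = 0.3255
R = 1 / (1 − 0.3255) = 1.483
Css,max = 12.7 × 1.483 = 18.83 mcg/L
Css,min = Css,max × e^(−kτ) = 18.83 × 0.3255 ≈ 6.13 mcg/L

6.13 mcg/L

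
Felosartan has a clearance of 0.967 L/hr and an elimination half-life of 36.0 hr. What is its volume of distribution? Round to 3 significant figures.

50.2 L

k = ln 2 / t½ = ln 2 / 36.0 = 0.01925 hr⁻¹
V = CL / k = 0.967 / 0.01925 ≈ 50.2 L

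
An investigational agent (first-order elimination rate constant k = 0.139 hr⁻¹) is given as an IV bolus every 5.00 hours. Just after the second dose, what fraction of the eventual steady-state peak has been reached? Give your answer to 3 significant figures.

f_n = 1 − e^(−nkτ) = 1 − e^(−2 × 0.1390 × 5.00) = 1 − e^(−1.390) = 1 − 0.2491 ≈ 0.751

0.751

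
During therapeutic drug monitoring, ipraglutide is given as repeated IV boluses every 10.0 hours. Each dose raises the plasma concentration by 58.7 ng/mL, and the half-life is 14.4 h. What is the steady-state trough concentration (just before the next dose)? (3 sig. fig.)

94.9 ng/mL

k = ln 2 / 14.4 = 0.04814 h⁻¹
Fraction remaining after one interval: e^(−kτ) = e^(−0.04814 × 10.0) = 0.6179
R = 1 / (1 − 0.6179) = 2.617
Css,max = 58.7 × 2.617 = 153.6 ng/mL
Css,min = Css,max × e^(−kτ) = 153.6 × 0.6179 ≈ 94.9 ng/mL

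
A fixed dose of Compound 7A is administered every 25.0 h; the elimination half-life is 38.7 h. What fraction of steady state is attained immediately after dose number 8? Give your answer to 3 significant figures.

0.972

k = ln 2 / 38.7 = 0.01791 h⁻¹
f_n = 1 − e^(−nkτ) = 1 − e^(−8 × 0.01791 × 25.0) = 1 − e^(−3.582) = 1 − 0.02782 ≈ 0.972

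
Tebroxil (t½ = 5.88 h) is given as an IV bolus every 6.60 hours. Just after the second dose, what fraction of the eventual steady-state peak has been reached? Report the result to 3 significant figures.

k = ln 2 / 5.88 = 0.1179 h⁻¹
f_n = 1 − e^(−nkτ) = 1 − e^(−2 × 0.1179 × 6.60) = 1 − e^(−1.556) = 1 − 0.2110 ≈ 0.789

0.789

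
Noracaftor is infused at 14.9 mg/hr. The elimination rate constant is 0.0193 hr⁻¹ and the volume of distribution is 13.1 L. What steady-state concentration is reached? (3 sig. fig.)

58.9 mg/L

CL = k · V = 0.0193 × 13.1 = 0.2528 L/hr
Css = rate / CL = 14.9 / 0.2528 ≈ 58.9 mg/L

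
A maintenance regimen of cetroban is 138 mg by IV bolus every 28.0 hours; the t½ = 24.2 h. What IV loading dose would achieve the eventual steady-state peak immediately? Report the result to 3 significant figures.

250 mg

k = ln 2 / 24.2 = 0.02864 h⁻¹
Accumulation ratio R = 1 / (1 − e^(−kτ)) = 1 / (1 − e^(−0.02864×28.0)) = 1 / (1 − 0.4484) = 1.813
Loading dose = maintenance dose × R = 138 × 1.813 ≈ 250 mg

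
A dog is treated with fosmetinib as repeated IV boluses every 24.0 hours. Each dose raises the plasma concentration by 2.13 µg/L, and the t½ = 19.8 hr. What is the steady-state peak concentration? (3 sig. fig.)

k = ln 2 / 19.8 = 0.03501 hr⁻¹
Fraction remaining after one interval: e^(−kτ) = e^(−0.03501 × 24.0) = 0.4316
R = 1 / (1 − 0.4316) = 1.759
Css,max = 2.13 × 1.759 ≈ 3.75 µg/L

3.75 µg/L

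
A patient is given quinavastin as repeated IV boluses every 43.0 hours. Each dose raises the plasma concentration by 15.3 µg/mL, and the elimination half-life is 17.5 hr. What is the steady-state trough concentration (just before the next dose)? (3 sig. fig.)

3.41 µg/mL

k = ln 2 / 17.5 = 0.03961 hr⁻¹
Fraction remaining after one interval: e^(−kτ) = e^(−0.03961 × 43.0) = 0.1821
R = 1 / (1 − 0.1821) = 1.223
Css,max = 15.3 × 1.223 = 18.71 µg/mL
Css,min = Css,max × e^(−kτ) = 18.71 × 0.1821 ≈ 3.41 µg/mL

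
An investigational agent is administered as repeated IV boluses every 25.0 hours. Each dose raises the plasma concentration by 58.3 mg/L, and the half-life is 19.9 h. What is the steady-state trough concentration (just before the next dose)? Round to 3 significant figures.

42.0 mg/L

k = ln 2 / 19.9 = 0.03483 h⁻¹
Fraction remaining after one interval: e^(−kτ) = e^(−0.03483 × 25.0) = 0.4186
R = 1 / (1 − 0.4186) = 1.720
Css,max = 58.3 × 1.720 = 100.3 mg/L
Css,min = Css,max × e^(−kτ) = 100.3 × 0.4186 ≈ 42.0 mg/L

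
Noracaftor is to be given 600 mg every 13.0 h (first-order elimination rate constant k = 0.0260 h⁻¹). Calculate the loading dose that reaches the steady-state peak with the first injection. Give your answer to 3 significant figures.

2090 mg

Accumulation ratio R = 1 / (1 − e^(−kτ)) = 1 / (1 − e^(−0.02600×13.0)) = 1 / (1 − 0.7132) = 3.487
Loading dose = maintenance dose × R = 600 × 3.487 ≈ 2090 mg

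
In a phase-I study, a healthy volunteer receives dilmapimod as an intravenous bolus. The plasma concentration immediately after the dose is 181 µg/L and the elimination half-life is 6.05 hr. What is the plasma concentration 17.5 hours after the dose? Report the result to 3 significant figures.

k = ln 2 / 6.05 = 0.1146 hr⁻¹
C(t) = C₀ e^(−kt) = 181 × e^(−0.1146 × 17.5) = 181 × e^(−2.005) = 181 × 0.1347 ≈ 24.4 µg/L

24.4 µg/L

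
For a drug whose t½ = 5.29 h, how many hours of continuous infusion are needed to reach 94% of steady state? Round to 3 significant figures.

k = ln 2 / 5.29 = 0.1310 h⁻¹
f = 1 − e^(−kt)  ⇒  t = −ln(1 − f) / k
t = −ln(1 − 0.94) / 0.1310 = 2.813 / 0.1310 ≈ 21.5 hours

21.5 hours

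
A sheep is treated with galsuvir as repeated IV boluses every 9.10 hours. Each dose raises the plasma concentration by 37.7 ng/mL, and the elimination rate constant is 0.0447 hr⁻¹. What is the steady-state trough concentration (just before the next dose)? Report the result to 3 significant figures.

Fraction remaining after one interval: e^(−kτ) = e^(−0.04470 × 9.10) = 0.6658
R = 1 / (1 − 0.6658) = 2.992
Css,max = 37.7 × 2.992 = 112.8 ng/mL
Css,min = Css,max × e^(−kτ) = 112.8 × 0.6658 ≈ 75.1 ng/mL

75.1 ng/mL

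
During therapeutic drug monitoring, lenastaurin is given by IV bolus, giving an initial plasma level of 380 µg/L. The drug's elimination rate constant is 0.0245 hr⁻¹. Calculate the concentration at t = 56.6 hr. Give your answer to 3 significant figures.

95.0 µg/L

C(t) = C₀ e^(−kt) = 380 × e^(−0.02450 × 56.6) = 380 × e^(−1.387) = 380 × 0.2499 ≈ 95.0 µg/L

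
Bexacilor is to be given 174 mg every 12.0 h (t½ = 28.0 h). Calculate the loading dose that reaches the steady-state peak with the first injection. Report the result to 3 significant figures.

677 mg

k = ln 2 / 28.0 = 0.02476 h⁻¹
Accumulation ratio R = 1 / (1 − e^(−kτ)) = 1 / (1 − e^(−0.02476×12.0)) = 1 / (1 − 0.7430) = 3.891
Loading dose = maintenance dose × R = 174 × 3.891 ≈ 677 mg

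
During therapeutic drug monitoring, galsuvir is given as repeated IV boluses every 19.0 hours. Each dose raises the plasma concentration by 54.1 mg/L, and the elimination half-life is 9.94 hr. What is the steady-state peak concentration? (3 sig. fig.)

73.7 mg/L

k = ln 2 / 9.94 = 0.06973 hr⁻¹
Fraction remaining after one interval: e^(−kτ) = e^(−0.06973 × 19.0) = 0.2658
R = 1 / (1 − 0.2658) = 1.362
Css,max = 54.1 × 1.362 ≈ 73.7 mg/L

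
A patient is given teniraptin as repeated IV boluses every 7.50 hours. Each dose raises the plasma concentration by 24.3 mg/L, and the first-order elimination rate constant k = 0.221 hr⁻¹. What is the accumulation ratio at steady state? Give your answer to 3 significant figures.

Fraction remaining after one interval: e^(−kτ) = e^(−0.2210 × 7.50) = 0.1906
R = 1 / (1 − 0.1906) = 1 / 0.8094 ≈ 1.24

1.24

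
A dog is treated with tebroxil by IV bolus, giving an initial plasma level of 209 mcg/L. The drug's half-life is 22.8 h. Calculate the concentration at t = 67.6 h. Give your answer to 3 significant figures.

26.8 mcg/L

k = ln 2 / 22.8 = 0.03040 h⁻¹
C(t) = C₀ e^(−kt) = 209 × e^(−0.03040 × 67.6) = 209 × e^(−2.055) = 209 × 0.1281 ≈ 26.8 mcg/L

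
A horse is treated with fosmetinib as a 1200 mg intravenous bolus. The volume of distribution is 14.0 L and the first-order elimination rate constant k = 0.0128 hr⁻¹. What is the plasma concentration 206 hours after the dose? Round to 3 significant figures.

6.14 µg/mL

C₀ = dose / V = 1200 / 14.0 = 85.71 µg/mL
C(t) = C₀ e^(−kt) = 85.71 × e^(−0.01280 × 206) = 85.71 × e^(−2.637) = 85.71 × 0.07159 ≈ 6.14 µg/mL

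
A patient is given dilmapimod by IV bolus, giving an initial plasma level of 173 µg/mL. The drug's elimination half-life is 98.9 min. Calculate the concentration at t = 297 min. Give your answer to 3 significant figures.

k = ln 2 / 98.9 = 0.007009 min⁻¹
C(t) = C₀ e^(−kt) = 173 × e^(−0.007009 × 297) = 173 × e^(−2.082) = 173 × 0.1247 ≈ 21.6 µg/mL

21.6 µg/mL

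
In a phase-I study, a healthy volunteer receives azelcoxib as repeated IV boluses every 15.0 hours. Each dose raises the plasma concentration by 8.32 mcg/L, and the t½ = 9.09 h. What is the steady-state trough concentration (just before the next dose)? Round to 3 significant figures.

k = ln 2 / 9.09 = 0.07625 h⁻¹
Fraction remaining after one interval: e^(−kτ) = e^(−0.07625 × 15.0) = 0.3186
R = 1 / (1 − 0.3186) = 1.468
Css,max = 8.32 × 1.468 = 12.21 mcg/L
Css,min = Css,max × e^(−kτ) = 12.21 × 0.3186 ≈ 3.89 mcg/L

3.89 mcg/L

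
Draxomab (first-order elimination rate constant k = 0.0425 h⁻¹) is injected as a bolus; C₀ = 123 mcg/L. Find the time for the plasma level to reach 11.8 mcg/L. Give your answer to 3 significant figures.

C(t) = C₀ e^(−kt)  ⇒  t = ln(C₀/C) / k
t = ln(123/11.8) / 0.04250 = 2.344 / 0.04250 ≈ 55.2 hours

55.2 hours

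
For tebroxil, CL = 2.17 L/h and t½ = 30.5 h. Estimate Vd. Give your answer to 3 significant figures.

95.5 L

k = ln 2 / t½ = ln 2 / 30.5 = 0.02273 h⁻¹
V = CL / k = 2.17 / 0.02273 ≈ 95.5 L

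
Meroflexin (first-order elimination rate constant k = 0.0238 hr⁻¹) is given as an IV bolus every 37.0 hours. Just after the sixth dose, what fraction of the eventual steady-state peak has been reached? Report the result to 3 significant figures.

f_n = 1 − e^(−nkτ) = 1 − e^(−6 × 0.02380 × 37.0) = 1 − e^(−5.284) = 1 − 0.005074 ≈ 0.995

0.995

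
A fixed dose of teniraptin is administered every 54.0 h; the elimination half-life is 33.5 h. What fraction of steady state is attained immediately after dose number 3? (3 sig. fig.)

0.965

k = ln 2 / 33.5 = 0.02069 h⁻¹
f_n = 1 − e^(−nkτ) = 1 − e^(−3 × 0.02069 × 54.0) = 1 − e^(−3.352) = 1 − 0.03502 ≈ 0.965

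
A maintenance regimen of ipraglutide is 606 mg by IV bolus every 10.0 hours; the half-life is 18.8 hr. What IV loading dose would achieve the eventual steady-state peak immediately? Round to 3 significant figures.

1970 mg

k = ln 2 / 18.8 = 0.03687 hr⁻¹
Accumulation ratio R = 1 / (1 − e^(−kτ)) = 1 / (1 − e^(−0.03687×10.0)) = 1 / (1 − 0.6916) = 3.243
Loading dose = maintenance dose × R = 606 × 3.243 ≈ 1970 mg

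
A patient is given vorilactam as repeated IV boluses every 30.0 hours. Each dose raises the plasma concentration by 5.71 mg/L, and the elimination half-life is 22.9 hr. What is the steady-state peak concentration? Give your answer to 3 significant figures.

9.57 mg/L

k = ln 2 / 22.9 = 0.03027 hr⁻¹
Fraction remaining after one interval: e^(−kτ) = e^(−0.03027 × 30.0) = 0.4033
R = 1 / (1 − 0.4033) = 1.676
Css,max = 5.71 × 1.676 ≈ 9.57 mg/L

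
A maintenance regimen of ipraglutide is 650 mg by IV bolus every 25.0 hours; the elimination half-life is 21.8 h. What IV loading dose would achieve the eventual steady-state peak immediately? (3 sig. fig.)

k = ln 2 / 21.8 = 0.03180 h⁻¹
Accumulation ratio R = 1 / (1 − e^(−kτ)) = 1 / (1 − e^(−0.03180×25.0)) = 1 / (1 − 0.4516) = 1.824
Loading dose = maintenance dose × R = 650 × 1.824 ≈ 1190 mg

1190 mg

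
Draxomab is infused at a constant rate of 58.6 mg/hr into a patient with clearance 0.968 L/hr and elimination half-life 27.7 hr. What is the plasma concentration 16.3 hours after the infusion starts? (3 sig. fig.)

20.3 mg/L

Css = rate / CL = 58.6 / 0.968 = 60.54 mg/L
k = ln 2 / 27.7 = 0.02502 hr⁻¹
C(t) = Css (1 − e^(−kt)) = 60.54 × (1 − e^(−0.4079)) = 60.54 × 0.3349 ≈ 20.3 mg/L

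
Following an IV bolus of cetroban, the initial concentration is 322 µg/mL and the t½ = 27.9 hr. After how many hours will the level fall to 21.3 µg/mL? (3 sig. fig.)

k = ln 2 / 27.9 = 0.02484 hr⁻¹
C(t) = C₀ e^(−kt)  ⇒  t = ln(C₀/C) / k
t = ln(322/21.3) / 0.02484 = 2.716 / 0.02484 ≈ 109 hours

109 hours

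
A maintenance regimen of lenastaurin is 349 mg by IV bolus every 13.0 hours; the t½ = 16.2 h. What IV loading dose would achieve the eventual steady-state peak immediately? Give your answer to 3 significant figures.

k = ln 2 / 16.2 = 0.04279 h⁻¹
Accumulation ratio R = 1 / (1 − e^(−kτ)) = 1 / (1 − e^(−0.04279×13.0)) = 1 / (1 − 0.5734) = 2.344
Loading dose = maintenance dose × R = 349 × 2.344 ≈ 818 mg

818 mg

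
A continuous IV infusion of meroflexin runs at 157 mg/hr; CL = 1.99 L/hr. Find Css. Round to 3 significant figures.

78.9 µg/mL

Css = infusion rate / CL = 157 / 1.99 ≈ 78.9 µg/mL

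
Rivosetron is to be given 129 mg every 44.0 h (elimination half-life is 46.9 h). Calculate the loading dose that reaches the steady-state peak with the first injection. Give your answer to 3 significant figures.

k = ln 2 / 46.9 = 0.01478 h⁻¹
Accumulation ratio R = 1 / (1 − e^(−kτ)) = 1 / (1 − e^(−0.01478×44.0)) = 1 / (1 − 0.5219) = 2.092
Loading dose = maintenance dose × R = 129 × 2.092 ≈ 270 mg

270 mg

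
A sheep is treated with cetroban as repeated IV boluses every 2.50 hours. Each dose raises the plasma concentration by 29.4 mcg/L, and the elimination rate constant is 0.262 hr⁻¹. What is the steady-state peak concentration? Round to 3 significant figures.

Fraction remaining after one interval: e^(−kτ) = e^(−0.2620 × 2.50) = 0.5194
R = 1 / (1 − 0.5194) = 2.081
Css,max = 29.4 × 2.081 ≈ 61.2 mcg/L

61.2 mcg/L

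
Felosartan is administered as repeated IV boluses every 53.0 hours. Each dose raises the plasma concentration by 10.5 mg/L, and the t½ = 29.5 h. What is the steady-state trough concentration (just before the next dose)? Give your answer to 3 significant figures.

k = ln 2 / 29.5 = 0.02350 h⁻¹
Fraction remaining after one interval: e^(−kτ) = e^(−0.02350 × 53.0) = 0.2879
R = 1 / (1 − 0.2879) = 1.404
Css,max = 10.5 × 1.404 = 14.74 mg/L
Css,min = Css,max × e^(−kτ) = 14.74 × 0.2879 ≈ 4.24 mg/L

4.24 mg/L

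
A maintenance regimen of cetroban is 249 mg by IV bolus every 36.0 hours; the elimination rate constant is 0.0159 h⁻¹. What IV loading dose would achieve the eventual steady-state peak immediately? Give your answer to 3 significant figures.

Accumulation ratio R = 1 / (1 − e^(−kτ)) = 1 / (1 − e^(−0.01590×36.0)) = 1 / (1 − 0.5642) = 2.294
Loading dose = maintenance dose × R = 249 × 2.294 ≈ 571 mg

571 mg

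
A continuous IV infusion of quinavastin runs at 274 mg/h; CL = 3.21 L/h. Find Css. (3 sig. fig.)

Css = infusion rate / CL = 274 / 3.21 ≈ 85.4 mg/L

85.4 mg/L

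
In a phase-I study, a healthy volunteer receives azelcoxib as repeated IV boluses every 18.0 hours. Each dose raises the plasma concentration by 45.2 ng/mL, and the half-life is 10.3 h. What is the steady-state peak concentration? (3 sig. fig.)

64.4 ng/mL

k = ln 2 / 10.3 = 0.06730 h⁻¹
Fraction remaining after one interval: e^(−kτ) = e^(−0.06730 × 18.0) = 0.2978
R = 1 / (1 − 0.2978) = 1.424
Css,max = 45.2 × 1.424 ≈ 64.4 ng/mL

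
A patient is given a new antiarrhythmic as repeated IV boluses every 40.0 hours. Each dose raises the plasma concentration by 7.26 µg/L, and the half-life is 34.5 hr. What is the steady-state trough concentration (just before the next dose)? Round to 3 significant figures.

5.88 µg/L

k = ln 2 / 34.5 = 0.02009 hr⁻¹
Fraction remaining after one interval: e^(−kτ) = e^(−0.02009 × 40.0) = 0.4477
R = 1 / (1 − 0.4477) = 1.811
Css,max = 7.26 × 1.811 = 13.14 µg/L
Css,min = Css,max × e^(−kτ) = 13.14 × 0.4477 ≈ 5.88 µg/L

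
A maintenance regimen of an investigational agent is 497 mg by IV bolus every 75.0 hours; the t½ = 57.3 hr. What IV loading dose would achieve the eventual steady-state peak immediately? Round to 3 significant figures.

833 mg

k = ln 2 / 57.3 = 0.01210 hr⁻¹
Accumulation ratio R = 1 / (1 − e^(−kτ)) = 1 / (1 − e^(−0.01210×75.0)) = 1 / (1 − 0.4036) = 1.677
Loading dose = maintenance dose × R = 497 × 1.677 ≈ 833 mg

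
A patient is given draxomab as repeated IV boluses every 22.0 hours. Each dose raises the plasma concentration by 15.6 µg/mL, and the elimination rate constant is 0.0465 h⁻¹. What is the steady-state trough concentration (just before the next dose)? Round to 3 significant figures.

Fraction remaining after one interval: e^(−kτ) = e^(−0.04650 × 22.0) = 0.3595
R = 1 / (1 − 0.3595) = 1.561
Css,max = 15.6 × 1.561 = 24.36 µg/mL
Css,min = Css,max × e^(−kτ) = 24.36 × 0.3595 ≈ 8.76 µg/mL

8.76 µg/mL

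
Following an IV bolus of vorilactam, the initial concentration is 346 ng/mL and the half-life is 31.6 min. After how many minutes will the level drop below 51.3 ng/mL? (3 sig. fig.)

k = ln 2 / 31.6 = 0.02194 min⁻¹
C(t) = C₀ e^(−kt)  ⇒  t = ln(C₀/C) / k
t = ln(346/51.3) / 0.02194 = 1.909 / 0.02194 ≈ 87.0 minutes

87.0 minutes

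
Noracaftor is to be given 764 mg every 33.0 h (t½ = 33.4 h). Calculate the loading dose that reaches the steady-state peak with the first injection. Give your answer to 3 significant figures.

1540 mg

k = ln 2 / 33.4 = 0.02075 h⁻¹
Accumulation ratio R = 1 / (1 − e^(−kτ)) = 1 / (1 − e^(−0.02075×33.0)) = 1 / (1 − 0.5042) = 2.017
Loading dose = maintenance dose × R = 764 × 2.017 ≈ 1540 mg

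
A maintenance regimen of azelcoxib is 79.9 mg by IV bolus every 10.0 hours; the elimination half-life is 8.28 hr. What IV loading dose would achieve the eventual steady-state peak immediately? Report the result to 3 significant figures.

141 mg

k = ln 2 / 8.28 = 0.08371 hr⁻¹
Accumulation ratio R = 1 / (1 − e^(−kτ)) = 1 / (1 − e^(−0.08371×10.0)) = 1 / (1 − 0.4329) = 1.764
Loading dose = maintenance dose × R = 79.9 × 1.764 ≈ 141 mg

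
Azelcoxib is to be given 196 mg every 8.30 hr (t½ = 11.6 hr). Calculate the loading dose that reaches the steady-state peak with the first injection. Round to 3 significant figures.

k = ln 2 / 11.6 = 0.05975 hr⁻¹
Accumulation ratio R = 1 / (1 − e^(−kτ)) = 1 / (1 − e^(−0.05975×8.30)) = 1 / (1 − 0.6090) = 2.557
Loading dose = maintenance dose × R = 196 × 2.557 ≈ 501 mg

501 mg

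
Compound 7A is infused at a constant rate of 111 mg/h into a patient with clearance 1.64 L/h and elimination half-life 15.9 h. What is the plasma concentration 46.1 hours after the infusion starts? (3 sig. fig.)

Css = rate / CL = 111 / 1.64 = 67.68 µg/mL
k = ln 2 / 15.9 = 0.04359 h⁻¹
C(t) = Css (1 − e^(−kt)) = 67.68 × (1 − e^(−2.010)) = 67.68 × 0.8660 ≈ 58.6 µg/mL

58.6 µg/mL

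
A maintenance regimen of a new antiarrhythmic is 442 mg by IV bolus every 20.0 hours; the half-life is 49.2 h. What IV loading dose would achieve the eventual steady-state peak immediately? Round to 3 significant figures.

k = ln 2 / 49.2 = 0.01409 h⁻¹
Accumulation ratio R = 1 / (1 − e^(−kτ)) = 1 / (1 − e^(−0.01409×20.0)) = 1 / (1 − 0.7544) = 4.072
Loading dose = maintenance dose × R = 442 × 4.072 ≈ 1800 mg

1800 mg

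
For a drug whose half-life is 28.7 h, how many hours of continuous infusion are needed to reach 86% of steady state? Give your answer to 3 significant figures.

k = ln 2 / 28.7 = 0.02415 h⁻¹
f = 1 − e^(−kt)  ⇒  t = −ln(1 − f) / k
t = −ln(1 − 0.86) / 0.02415 = 1.966 / 0.02415 ≈ 81.4 hours

81.4 hours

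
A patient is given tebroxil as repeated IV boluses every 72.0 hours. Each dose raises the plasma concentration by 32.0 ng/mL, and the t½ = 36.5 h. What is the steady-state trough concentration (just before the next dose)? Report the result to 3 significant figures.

k = ln 2 / 36.5 = 0.01899 h⁻¹
Fraction remaining after one interval: e^(−kτ) = e^(−0.01899 × 72.0) = 0.2548
R = 1 / (1 − 0.2548) = 1.342
Css,max = 32.0 × 1.342 = 42.94 ng/mL
Css,min = Css,max × e^(−kτ) = 42.94 × 0.2548 ≈ 10.9 ng/mL

10.9 ng/mL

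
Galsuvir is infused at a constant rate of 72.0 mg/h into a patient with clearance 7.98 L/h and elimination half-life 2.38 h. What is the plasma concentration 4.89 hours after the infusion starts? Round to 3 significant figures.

6.85 µg/mL

Css = rate / CL = 72.0 / 7.98 = 9.023 µg/mL
k = ln 2 / 2.38 = 0.2912 h⁻¹
C(t) = Css (1 − e^(−kt)) = 9.023 × (1 − e^(−1.424)) = 9.023 × 0.7593 ≈ 6.85 µg/mL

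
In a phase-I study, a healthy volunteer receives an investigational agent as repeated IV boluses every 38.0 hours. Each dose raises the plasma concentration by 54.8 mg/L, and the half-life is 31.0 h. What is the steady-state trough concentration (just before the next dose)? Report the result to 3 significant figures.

k = ln 2 / 31.0 = 0.02236 h⁻¹
Fraction remaining after one interval: e^(−kτ) = e^(−0.02236 × 38.0) = 0.4276
R = 1 / (1 − 0.4276) = 1.747
Css,max = 54.8 × 1.747 = 95.73 mg/L
Css,min = Css,max × e^(−kτ) = 95.73 × 0.4276 ≈ 40.9 mg/L

40.9 mg/L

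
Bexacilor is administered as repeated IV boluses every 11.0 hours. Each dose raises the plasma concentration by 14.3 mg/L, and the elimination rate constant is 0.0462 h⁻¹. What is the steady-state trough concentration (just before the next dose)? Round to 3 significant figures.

Fraction remaining after one interval: e^(−kτ) = e^(−0.04620 × 11.0) = 0.6016
R = 1 / (1 − 0.6016) = 2.510
Css,max = 14.3 × 2.510 = 35.89 mg/L
Css,min = Css,max × e^(−kτ) = 35.89 × 0.6016 ≈ 21.6 mg/L

21.6 mg/L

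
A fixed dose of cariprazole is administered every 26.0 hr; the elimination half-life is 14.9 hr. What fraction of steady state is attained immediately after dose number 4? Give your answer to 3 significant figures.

k = ln 2 / 14.9 = 0.04652 hr⁻¹
f_n = 1 − e^(−nkτ) = 1 − e^(−4 × 0.04652 × 26.0) = 1 − e^(−4.838) = 1 − 0.007922 ≈ 0.992

0.992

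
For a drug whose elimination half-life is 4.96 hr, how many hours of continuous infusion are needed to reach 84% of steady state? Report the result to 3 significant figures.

k = ln 2 / 4.96 = 0.1397 hr⁻¹
f = 1 − e^(−kt)  ⇒  t = −ln(1 − f) / k
t = −ln(1 − 0.84) / 0.1397 = 1.833 / 0.1397 ≈ 13.1 hours

13.1 hours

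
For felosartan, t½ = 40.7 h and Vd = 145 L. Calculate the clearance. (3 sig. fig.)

2.47 L/h

k = ln 2 / t½ = ln 2 / 40.7 = 0.01703 h⁻¹
CL = k · V = 0.01703 × 145 ≈ 2.47 L/h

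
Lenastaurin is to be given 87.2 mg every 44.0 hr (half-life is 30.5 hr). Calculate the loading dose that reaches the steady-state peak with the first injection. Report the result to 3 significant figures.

138 mg

k = ln 2 / 30.5 = 0.02273 hr⁻¹
Accumulation ratio R = 1 / (1 − e^(−kτ)) = 1 / (1 − e^(−0.02273×44.0)) = 1 / (1 − 0.3679) = 1.582
Loading dose = maintenance dose × R = 87.2 × 1.582 ≈ 138 mg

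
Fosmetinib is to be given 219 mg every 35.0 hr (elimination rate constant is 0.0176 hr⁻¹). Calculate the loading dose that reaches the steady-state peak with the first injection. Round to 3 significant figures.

Accumulation ratio R = 1 / (1 − e^(−kτ)) = 1 / (1 − e^(−0.01760×35.0)) = 1 / (1 − 0.5401) = 2.174
Loading dose = maintenance dose × R = 219 × 2.174 ≈ 476 mg

476 mg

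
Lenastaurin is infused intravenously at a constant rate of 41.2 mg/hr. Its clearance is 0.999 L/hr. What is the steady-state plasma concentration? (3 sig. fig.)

Css = infusion rate / CL = 41.2 / 0.999 ≈ 41.2 µg/mL

41.2 µg/mL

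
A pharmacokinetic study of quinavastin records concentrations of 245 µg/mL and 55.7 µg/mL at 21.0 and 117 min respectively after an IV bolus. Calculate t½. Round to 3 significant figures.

44.9 minutes

k = ln(C₁/C₂) / (t₂ − t₁) = ln(245/55.7) / (117 − 21.0)
  = 1.481 / 96.00 = 0.01543 min⁻¹
t½ = ln 2 / k = ln 2 / 0.01543 ≈ 44.9 minutes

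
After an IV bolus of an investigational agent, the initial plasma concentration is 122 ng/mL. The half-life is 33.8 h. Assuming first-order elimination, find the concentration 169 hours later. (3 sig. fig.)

3.81 ng/mL

k = ln 2 / 33.8 = 0.02051 h⁻¹
C(t) = C₀ e^(−kt) = 122 × e^(−0.02051 × 169) = 122 × e^(−3.466) = 122 × 0.03125 ≈ 3.81 ng/mL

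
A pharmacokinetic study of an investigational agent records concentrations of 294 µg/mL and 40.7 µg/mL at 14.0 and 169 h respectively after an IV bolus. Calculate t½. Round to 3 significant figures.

k = ln(C₁/C₂) / (t₂ − t₁) = ln(294/40.7) / (169 − 14.0)
  = 1.977 / 155.0 = 0.01276 h⁻¹
t½ = ln 2 / k = ln 2 / 0.01276 ≈ 54.3 hours

54.3 hours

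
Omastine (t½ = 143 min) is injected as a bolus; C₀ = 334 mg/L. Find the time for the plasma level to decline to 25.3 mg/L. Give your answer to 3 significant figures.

k = ln 2 / 143 = 0.004847 min⁻¹
C(t) = C₀ e^(−kt)  ⇒  t = ln(C₀/C) / k
t = ln(334/25.3) / 0.004847 = 2.580 / 0.004847 ≈ 532 minutes

532 minutes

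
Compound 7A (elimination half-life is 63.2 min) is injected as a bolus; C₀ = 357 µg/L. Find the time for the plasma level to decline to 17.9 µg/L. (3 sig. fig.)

k = ln 2 / 63.2 = 0.01097 min⁻¹
C(t) = C₀ e^(−kt)  ⇒  t = ln(C₀/C) / k
t = ln(357/17.9) / 0.01097 = 2.993 / 0.01097 ≈ 273 minutes

273 minutes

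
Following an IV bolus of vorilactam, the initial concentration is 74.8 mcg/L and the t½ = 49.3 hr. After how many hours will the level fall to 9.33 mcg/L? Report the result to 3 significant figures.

k = ln 2 / 49.3 = 0.01406 hr⁻¹
C(t) = C₀ e^(−kt)  ⇒  t = ln(C₀/C) / k
t = ln(74.8/9.33) / 0.01406 = 2.082 / 0.01406 ≈ 148 hours

148 hours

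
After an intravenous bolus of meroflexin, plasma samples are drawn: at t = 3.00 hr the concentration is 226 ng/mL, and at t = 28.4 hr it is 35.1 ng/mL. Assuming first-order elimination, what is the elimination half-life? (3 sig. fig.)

9.45 hours

k = ln(C₁/C₂) / (t₂ − t₁) = ln(226/35.1) / (28.4 − 3.00)
  = 1.862 / 25.40 = 0.07332 hr⁻¹
t½ = ln 2 / k = ln 2 / 0.07332 ≈ 9.45 hours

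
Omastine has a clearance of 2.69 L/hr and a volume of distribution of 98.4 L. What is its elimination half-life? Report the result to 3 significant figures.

25.4 hours

k = CL / V = 2.69 / 98.4 = 0.02734 hr⁻¹
t½ = ln 2 / k = ln 2 / 0.02734 ≈ 25.4 hours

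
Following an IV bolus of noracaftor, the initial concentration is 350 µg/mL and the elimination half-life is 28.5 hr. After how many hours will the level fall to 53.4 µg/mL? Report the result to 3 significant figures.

77.3 hours

k = ln 2 / 28.5 = 0.02432 hr⁻¹
C(t) = C₀ e^(−kt)  ⇒  t = ln(C₀/C) / k
t = ln(350/53.4) / 0.02432 = 1.880 / 0.02432 ≈ 77.3 hours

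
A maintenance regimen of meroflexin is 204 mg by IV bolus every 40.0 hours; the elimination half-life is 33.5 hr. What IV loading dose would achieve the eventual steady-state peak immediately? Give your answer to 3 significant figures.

k = ln 2 / 33.5 = 0.02069 hr⁻¹
Accumulation ratio R = 1 / (1 − e^(−kτ)) = 1 / (1 − e^(−0.02069×40.0)) = 1 / (1 − 0.4371) = 1.776
Loading dose = maintenance dose × R = 204 × 1.776 ≈ 362 mg

362 mg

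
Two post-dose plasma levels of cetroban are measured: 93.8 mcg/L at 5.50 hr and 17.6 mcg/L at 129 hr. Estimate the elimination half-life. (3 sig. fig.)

51.2 hours

k = ln(C₁/C₂) / (t₂ − t₁) = ln(93.8/17.6) / (129 − 5.50)
  = 1.673 / 123.5 = 0.01355 hr⁻¹
t½ = ln 2 / k = ln 2 / 0.01355 ≈ 51.2 hours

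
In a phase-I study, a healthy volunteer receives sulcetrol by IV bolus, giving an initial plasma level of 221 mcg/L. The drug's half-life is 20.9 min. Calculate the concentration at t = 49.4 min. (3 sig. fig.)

42.9 mcg/L

k = ln 2 / 20.9 = 0.03316 min⁻¹
C(t) = C₀ e^(−kt) = 221 × e^(−0.03316 × 49.4) = 221 × e^(−1.638) = 221 × 0.1943 ≈ 42.9 mcg/L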